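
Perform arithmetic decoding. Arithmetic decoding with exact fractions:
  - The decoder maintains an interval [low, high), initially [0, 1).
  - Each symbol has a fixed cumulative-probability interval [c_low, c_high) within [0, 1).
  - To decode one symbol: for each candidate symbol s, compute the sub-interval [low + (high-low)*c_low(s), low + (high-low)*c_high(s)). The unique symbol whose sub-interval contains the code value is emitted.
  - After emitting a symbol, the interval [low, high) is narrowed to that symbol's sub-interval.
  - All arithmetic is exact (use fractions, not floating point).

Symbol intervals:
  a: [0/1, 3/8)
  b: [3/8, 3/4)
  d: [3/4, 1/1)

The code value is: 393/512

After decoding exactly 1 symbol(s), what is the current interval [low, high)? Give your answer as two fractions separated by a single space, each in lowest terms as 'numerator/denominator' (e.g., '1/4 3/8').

Answer: 3/4 1/1

Derivation:
Step 1: interval [0/1, 1/1), width = 1/1 - 0/1 = 1/1
  'a': [0/1 + 1/1*0/1, 0/1 + 1/1*3/8) = [0/1, 3/8)
  'b': [0/1 + 1/1*3/8, 0/1 + 1/1*3/4) = [3/8, 3/4)
  'd': [0/1 + 1/1*3/4, 0/1 + 1/1*1/1) = [3/4, 1/1) <- contains code 393/512
  emit 'd', narrow to [3/4, 1/1)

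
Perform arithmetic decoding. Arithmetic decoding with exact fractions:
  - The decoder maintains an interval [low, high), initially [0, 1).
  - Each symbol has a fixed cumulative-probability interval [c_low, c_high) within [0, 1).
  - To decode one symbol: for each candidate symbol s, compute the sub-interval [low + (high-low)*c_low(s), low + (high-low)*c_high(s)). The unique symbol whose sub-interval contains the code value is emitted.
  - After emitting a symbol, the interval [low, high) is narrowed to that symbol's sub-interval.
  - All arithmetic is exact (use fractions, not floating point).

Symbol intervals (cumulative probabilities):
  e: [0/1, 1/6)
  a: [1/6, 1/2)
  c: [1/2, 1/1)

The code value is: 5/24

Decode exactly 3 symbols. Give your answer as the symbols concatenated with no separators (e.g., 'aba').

Answer: aec

Derivation:
Step 1: interval [0/1, 1/1), width = 1/1 - 0/1 = 1/1
  'e': [0/1 + 1/1*0/1, 0/1 + 1/1*1/6) = [0/1, 1/6)
  'a': [0/1 + 1/1*1/6, 0/1 + 1/1*1/2) = [1/6, 1/2) <- contains code 5/24
  'c': [0/1 + 1/1*1/2, 0/1 + 1/1*1/1) = [1/2, 1/1)
  emit 'a', narrow to [1/6, 1/2)
Step 2: interval [1/6, 1/2), width = 1/2 - 1/6 = 1/3
  'e': [1/6 + 1/3*0/1, 1/6 + 1/3*1/6) = [1/6, 2/9) <- contains code 5/24
  'a': [1/6 + 1/3*1/6, 1/6 + 1/3*1/2) = [2/9, 1/3)
  'c': [1/6 + 1/3*1/2, 1/6 + 1/3*1/1) = [1/3, 1/2)
  emit 'e', narrow to [1/6, 2/9)
Step 3: interval [1/6, 2/9), width = 2/9 - 1/6 = 1/18
  'e': [1/6 + 1/18*0/1, 1/6 + 1/18*1/6) = [1/6, 19/108)
  'a': [1/6 + 1/18*1/6, 1/6 + 1/18*1/2) = [19/108, 7/36)
  'c': [1/6 + 1/18*1/2, 1/6 + 1/18*1/1) = [7/36, 2/9) <- contains code 5/24
  emit 'c', narrow to [7/36, 2/9)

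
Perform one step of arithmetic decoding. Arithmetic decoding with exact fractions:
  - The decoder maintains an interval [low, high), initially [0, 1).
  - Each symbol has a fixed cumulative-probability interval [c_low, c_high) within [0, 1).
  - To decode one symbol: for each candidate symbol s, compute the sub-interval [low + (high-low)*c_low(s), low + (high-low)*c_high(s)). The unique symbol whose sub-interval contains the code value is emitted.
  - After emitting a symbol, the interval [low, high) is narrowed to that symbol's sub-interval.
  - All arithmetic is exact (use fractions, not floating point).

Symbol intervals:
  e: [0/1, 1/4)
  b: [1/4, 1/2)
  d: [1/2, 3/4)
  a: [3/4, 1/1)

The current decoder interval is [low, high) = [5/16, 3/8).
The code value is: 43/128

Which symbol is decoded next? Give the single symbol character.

Interval width = high − low = 3/8 − 5/16 = 1/16
Scaled code = (code − low) / width = (43/128 − 5/16) / 1/16 = 3/8
  e: [0/1, 1/4) 
  b: [1/4, 1/2) ← scaled code falls here ✓
  d: [1/2, 3/4) 
  a: [3/4, 1/1) 

Answer: b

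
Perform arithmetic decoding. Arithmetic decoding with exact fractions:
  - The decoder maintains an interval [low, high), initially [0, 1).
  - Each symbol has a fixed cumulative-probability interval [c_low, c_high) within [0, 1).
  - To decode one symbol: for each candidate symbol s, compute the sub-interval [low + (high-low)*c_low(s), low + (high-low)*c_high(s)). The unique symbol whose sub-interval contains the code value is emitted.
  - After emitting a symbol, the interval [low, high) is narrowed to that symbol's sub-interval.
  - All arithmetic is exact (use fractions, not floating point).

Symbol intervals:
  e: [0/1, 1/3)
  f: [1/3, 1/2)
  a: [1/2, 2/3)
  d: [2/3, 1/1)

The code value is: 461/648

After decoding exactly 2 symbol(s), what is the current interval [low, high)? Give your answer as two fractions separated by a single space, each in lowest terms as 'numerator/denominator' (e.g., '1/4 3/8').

Step 1: interval [0/1, 1/1), width = 1/1 - 0/1 = 1/1
  'e': [0/1 + 1/1*0/1, 0/1 + 1/1*1/3) = [0/1, 1/3)
  'f': [0/1 + 1/1*1/3, 0/1 + 1/1*1/2) = [1/3, 1/2)
  'a': [0/1 + 1/1*1/2, 0/1 + 1/1*2/3) = [1/2, 2/3)
  'd': [0/1 + 1/1*2/3, 0/1 + 1/1*1/1) = [2/3, 1/1) <- contains code 461/648
  emit 'd', narrow to [2/3, 1/1)
Step 2: interval [2/3, 1/1), width = 1/1 - 2/3 = 1/3
  'e': [2/3 + 1/3*0/1, 2/3 + 1/3*1/3) = [2/3, 7/9) <- contains code 461/648
  'f': [2/3 + 1/3*1/3, 2/3 + 1/3*1/2) = [7/9, 5/6)
  'a': [2/3 + 1/3*1/2, 2/3 + 1/3*2/3) = [5/6, 8/9)
  'd': [2/3 + 1/3*2/3, 2/3 + 1/3*1/1) = [8/9, 1/1)
  emit 'e', narrow to [2/3, 7/9)

Answer: 2/3 7/9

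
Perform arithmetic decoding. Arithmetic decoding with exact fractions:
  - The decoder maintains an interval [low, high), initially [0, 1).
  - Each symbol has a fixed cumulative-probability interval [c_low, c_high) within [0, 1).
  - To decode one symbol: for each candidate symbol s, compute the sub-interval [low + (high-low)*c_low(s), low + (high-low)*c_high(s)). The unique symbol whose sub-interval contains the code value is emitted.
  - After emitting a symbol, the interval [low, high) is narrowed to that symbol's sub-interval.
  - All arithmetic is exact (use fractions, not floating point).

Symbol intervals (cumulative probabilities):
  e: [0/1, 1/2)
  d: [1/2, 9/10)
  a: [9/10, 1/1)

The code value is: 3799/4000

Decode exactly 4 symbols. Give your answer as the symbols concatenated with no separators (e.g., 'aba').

Answer: aeaa

Derivation:
Step 1: interval [0/1, 1/1), width = 1/1 - 0/1 = 1/1
  'e': [0/1 + 1/1*0/1, 0/1 + 1/1*1/2) = [0/1, 1/2)
  'd': [0/1 + 1/1*1/2, 0/1 + 1/1*9/10) = [1/2, 9/10)
  'a': [0/1 + 1/1*9/10, 0/1 + 1/1*1/1) = [9/10, 1/1) <- contains code 3799/4000
  emit 'a', narrow to [9/10, 1/1)
Step 2: interval [9/10, 1/1), width = 1/1 - 9/10 = 1/10
  'e': [9/10 + 1/10*0/1, 9/10 + 1/10*1/2) = [9/10, 19/20) <- contains code 3799/4000
  'd': [9/10 + 1/10*1/2, 9/10 + 1/10*9/10) = [19/20, 99/100)
  'a': [9/10 + 1/10*9/10, 9/10 + 1/10*1/1) = [99/100, 1/1)
  emit 'e', narrow to [9/10, 19/20)
Step 3: interval [9/10, 19/20), width = 19/20 - 9/10 = 1/20
  'e': [9/10 + 1/20*0/1, 9/10 + 1/20*1/2) = [9/10, 37/40)
  'd': [9/10 + 1/20*1/2, 9/10 + 1/20*9/10) = [37/40, 189/200)
  'a': [9/10 + 1/20*9/10, 9/10 + 1/20*1/1) = [189/200, 19/20) <- contains code 3799/4000
  emit 'a', narrow to [189/200, 19/20)
Step 4: interval [189/200, 19/20), width = 19/20 - 189/200 = 1/200
  'e': [189/200 + 1/200*0/1, 189/200 + 1/200*1/2) = [189/200, 379/400)
  'd': [189/200 + 1/200*1/2, 189/200 + 1/200*9/10) = [379/400, 1899/2000)
  'a': [189/200 + 1/200*9/10, 189/200 + 1/200*1/1) = [1899/2000, 19/20) <- contains code 3799/4000
  emit 'a', narrow to [1899/2000, 19/20)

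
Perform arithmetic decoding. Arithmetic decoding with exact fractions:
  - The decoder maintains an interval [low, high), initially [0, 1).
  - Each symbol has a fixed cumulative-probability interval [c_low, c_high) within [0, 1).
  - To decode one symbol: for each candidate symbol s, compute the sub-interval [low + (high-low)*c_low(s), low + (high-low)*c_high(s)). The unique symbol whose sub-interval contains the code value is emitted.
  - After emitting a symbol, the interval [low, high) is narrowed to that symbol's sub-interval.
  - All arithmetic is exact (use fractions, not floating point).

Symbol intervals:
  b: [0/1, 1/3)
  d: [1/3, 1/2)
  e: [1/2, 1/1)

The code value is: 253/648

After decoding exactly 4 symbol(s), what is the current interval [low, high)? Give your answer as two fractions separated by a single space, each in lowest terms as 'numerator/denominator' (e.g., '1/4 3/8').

Answer: 7/18 127/324

Derivation:
Step 1: interval [0/1, 1/1), width = 1/1 - 0/1 = 1/1
  'b': [0/1 + 1/1*0/1, 0/1 + 1/1*1/3) = [0/1, 1/3)
  'd': [0/1 + 1/1*1/3, 0/1 + 1/1*1/2) = [1/3, 1/2) <- contains code 253/648
  'e': [0/1 + 1/1*1/2, 0/1 + 1/1*1/1) = [1/2, 1/1)
  emit 'd', narrow to [1/3, 1/2)
Step 2: interval [1/3, 1/2), width = 1/2 - 1/3 = 1/6
  'b': [1/3 + 1/6*0/1, 1/3 + 1/6*1/3) = [1/3, 7/18)
  'd': [1/3 + 1/6*1/3, 1/3 + 1/6*1/2) = [7/18, 5/12) <- contains code 253/648
  'e': [1/3 + 1/6*1/2, 1/3 + 1/6*1/1) = [5/12, 1/2)
  emit 'd', narrow to [7/18, 5/12)
Step 3: interval [7/18, 5/12), width = 5/12 - 7/18 = 1/36
  'b': [7/18 + 1/36*0/1, 7/18 + 1/36*1/3) = [7/18, 43/108) <- contains code 253/648
  'd': [7/18 + 1/36*1/3, 7/18 + 1/36*1/2) = [43/108, 29/72)
  'e': [7/18 + 1/36*1/2, 7/18 + 1/36*1/1) = [29/72, 5/12)
  emit 'b', narrow to [7/18, 43/108)
Step 4: interval [7/18, 43/108), width = 43/108 - 7/18 = 1/108
  'b': [7/18 + 1/108*0/1, 7/18 + 1/108*1/3) = [7/18, 127/324) <- contains code 253/648
  'd': [7/18 + 1/108*1/3, 7/18 + 1/108*1/2) = [127/324, 85/216)
  'e': [7/18 + 1/108*1/2, 7/18 + 1/108*1/1) = [85/216, 43/108)
  emit 'b', narrow to [7/18, 127/324)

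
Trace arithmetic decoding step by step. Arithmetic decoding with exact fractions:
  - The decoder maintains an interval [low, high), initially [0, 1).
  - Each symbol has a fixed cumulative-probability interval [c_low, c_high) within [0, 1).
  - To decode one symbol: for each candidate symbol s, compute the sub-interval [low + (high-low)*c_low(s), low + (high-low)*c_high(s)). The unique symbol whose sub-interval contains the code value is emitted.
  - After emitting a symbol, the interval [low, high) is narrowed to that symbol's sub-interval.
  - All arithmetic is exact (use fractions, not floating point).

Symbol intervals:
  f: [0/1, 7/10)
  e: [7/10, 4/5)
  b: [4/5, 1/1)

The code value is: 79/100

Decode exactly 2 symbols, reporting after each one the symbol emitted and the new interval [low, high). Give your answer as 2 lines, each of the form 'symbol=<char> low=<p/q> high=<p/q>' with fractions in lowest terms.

Answer: symbol=e low=7/10 high=4/5
symbol=b low=39/50 high=4/5

Derivation:
Step 1: interval [0/1, 1/1), width = 1/1 - 0/1 = 1/1
  'f': [0/1 + 1/1*0/1, 0/1 + 1/1*7/10) = [0/1, 7/10)
  'e': [0/1 + 1/1*7/10, 0/1 + 1/1*4/5) = [7/10, 4/5) <- contains code 79/100
  'b': [0/1 + 1/1*4/5, 0/1 + 1/1*1/1) = [4/5, 1/1)
  emit 'e', narrow to [7/10, 4/5)
Step 2: interval [7/10, 4/5), width = 4/5 - 7/10 = 1/10
  'f': [7/10 + 1/10*0/1, 7/10 + 1/10*7/10) = [7/10, 77/100)
  'e': [7/10 + 1/10*7/10, 7/10 + 1/10*4/5) = [77/100, 39/50)
  'b': [7/10 + 1/10*4/5, 7/10 + 1/10*1/1) = [39/50, 4/5) <- contains code 79/100
  emit 'b', narrow to [39/50, 4/5)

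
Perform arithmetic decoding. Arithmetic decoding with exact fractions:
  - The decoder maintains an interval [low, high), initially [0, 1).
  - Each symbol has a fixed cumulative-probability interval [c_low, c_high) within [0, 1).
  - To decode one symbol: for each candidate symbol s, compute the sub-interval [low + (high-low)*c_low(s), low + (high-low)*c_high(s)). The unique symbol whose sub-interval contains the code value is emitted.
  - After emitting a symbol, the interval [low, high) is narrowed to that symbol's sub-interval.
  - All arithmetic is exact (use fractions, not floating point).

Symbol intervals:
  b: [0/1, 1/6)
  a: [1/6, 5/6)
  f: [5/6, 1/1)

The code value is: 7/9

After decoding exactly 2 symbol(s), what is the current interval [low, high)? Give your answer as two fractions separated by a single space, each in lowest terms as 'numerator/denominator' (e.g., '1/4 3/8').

Step 1: interval [0/1, 1/1), width = 1/1 - 0/1 = 1/1
  'b': [0/1 + 1/1*0/1, 0/1 + 1/1*1/6) = [0/1, 1/6)
  'a': [0/1 + 1/1*1/6, 0/1 + 1/1*5/6) = [1/6, 5/6) <- contains code 7/9
  'f': [0/1 + 1/1*5/6, 0/1 + 1/1*1/1) = [5/6, 1/1)
  emit 'a', narrow to [1/6, 5/6)
Step 2: interval [1/6, 5/6), width = 5/6 - 1/6 = 2/3
  'b': [1/6 + 2/3*0/1, 1/6 + 2/3*1/6) = [1/6, 5/18)
  'a': [1/6 + 2/3*1/6, 1/6 + 2/3*5/6) = [5/18, 13/18)
  'f': [1/6 + 2/3*5/6, 1/6 + 2/3*1/1) = [13/18, 5/6) <- contains code 7/9
  emit 'f', narrow to [13/18, 5/6)

Answer: 13/18 5/6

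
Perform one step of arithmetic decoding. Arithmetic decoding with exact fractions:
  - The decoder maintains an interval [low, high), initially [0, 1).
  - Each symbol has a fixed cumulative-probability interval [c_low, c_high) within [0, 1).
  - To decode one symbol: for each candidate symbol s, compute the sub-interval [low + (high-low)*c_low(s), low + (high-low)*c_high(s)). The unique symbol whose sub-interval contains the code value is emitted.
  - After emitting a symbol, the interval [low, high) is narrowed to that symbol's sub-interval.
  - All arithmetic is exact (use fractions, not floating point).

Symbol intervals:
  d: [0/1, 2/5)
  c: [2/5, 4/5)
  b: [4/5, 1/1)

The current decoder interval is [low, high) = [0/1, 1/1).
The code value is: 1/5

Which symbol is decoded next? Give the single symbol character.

Answer: d

Derivation:
Interval width = high − low = 1/1 − 0/1 = 1/1
Scaled code = (code − low) / width = (1/5 − 0/1) / 1/1 = 1/5
  d: [0/1, 2/5) ← scaled code falls here ✓
  c: [2/5, 4/5) 
  b: [4/5, 1/1) 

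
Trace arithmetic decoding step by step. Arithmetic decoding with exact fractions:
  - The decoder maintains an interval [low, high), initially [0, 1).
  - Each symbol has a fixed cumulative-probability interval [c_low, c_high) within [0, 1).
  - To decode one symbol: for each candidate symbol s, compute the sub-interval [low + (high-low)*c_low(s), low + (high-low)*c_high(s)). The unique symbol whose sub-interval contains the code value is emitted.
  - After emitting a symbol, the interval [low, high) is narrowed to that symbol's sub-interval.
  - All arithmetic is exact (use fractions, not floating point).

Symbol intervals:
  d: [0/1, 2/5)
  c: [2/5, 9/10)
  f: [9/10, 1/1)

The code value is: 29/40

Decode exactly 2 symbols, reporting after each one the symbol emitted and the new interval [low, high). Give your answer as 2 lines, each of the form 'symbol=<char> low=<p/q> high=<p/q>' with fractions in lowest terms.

Step 1: interval [0/1, 1/1), width = 1/1 - 0/1 = 1/1
  'd': [0/1 + 1/1*0/1, 0/1 + 1/1*2/5) = [0/1, 2/5)
  'c': [0/1 + 1/1*2/5, 0/1 + 1/1*9/10) = [2/5, 9/10) <- contains code 29/40
  'f': [0/1 + 1/1*9/10, 0/1 + 1/1*1/1) = [9/10, 1/1)
  emit 'c', narrow to [2/5, 9/10)
Step 2: interval [2/5, 9/10), width = 9/10 - 2/5 = 1/2
  'd': [2/5 + 1/2*0/1, 2/5 + 1/2*2/5) = [2/5, 3/5)
  'c': [2/5 + 1/2*2/5, 2/5 + 1/2*9/10) = [3/5, 17/20) <- contains code 29/40
  'f': [2/5 + 1/2*9/10, 2/5 + 1/2*1/1) = [17/20, 9/10)
  emit 'c', narrow to [3/5, 17/20)

Answer: symbol=c low=2/5 high=9/10
symbol=c low=3/5 high=17/20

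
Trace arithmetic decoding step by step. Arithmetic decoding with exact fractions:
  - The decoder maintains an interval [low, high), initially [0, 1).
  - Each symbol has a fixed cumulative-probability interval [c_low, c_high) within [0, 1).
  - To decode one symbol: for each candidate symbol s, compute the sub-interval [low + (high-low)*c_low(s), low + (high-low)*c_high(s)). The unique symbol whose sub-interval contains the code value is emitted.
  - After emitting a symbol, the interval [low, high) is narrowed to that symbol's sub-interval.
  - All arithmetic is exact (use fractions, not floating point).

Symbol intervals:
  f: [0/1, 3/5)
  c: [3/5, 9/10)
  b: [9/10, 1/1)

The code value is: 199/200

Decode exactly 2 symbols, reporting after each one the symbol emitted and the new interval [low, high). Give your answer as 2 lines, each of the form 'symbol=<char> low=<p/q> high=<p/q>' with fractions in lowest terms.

Answer: symbol=b low=9/10 high=1/1
symbol=b low=99/100 high=1/1

Derivation:
Step 1: interval [0/1, 1/1), width = 1/1 - 0/1 = 1/1
  'f': [0/1 + 1/1*0/1, 0/1 + 1/1*3/5) = [0/1, 3/5)
  'c': [0/1 + 1/1*3/5, 0/1 + 1/1*9/10) = [3/5, 9/10)
  'b': [0/1 + 1/1*9/10, 0/1 + 1/1*1/1) = [9/10, 1/1) <- contains code 199/200
  emit 'b', narrow to [9/10, 1/1)
Step 2: interval [9/10, 1/1), width = 1/1 - 9/10 = 1/10
  'f': [9/10 + 1/10*0/1, 9/10 + 1/10*3/5) = [9/10, 24/25)
  'c': [9/10 + 1/10*3/5, 9/10 + 1/10*9/10) = [24/25, 99/100)
  'b': [9/10 + 1/10*9/10, 9/10 + 1/10*1/1) = [99/100, 1/1) <- contains code 199/200
  emit 'b', narrow to [99/100, 1/1)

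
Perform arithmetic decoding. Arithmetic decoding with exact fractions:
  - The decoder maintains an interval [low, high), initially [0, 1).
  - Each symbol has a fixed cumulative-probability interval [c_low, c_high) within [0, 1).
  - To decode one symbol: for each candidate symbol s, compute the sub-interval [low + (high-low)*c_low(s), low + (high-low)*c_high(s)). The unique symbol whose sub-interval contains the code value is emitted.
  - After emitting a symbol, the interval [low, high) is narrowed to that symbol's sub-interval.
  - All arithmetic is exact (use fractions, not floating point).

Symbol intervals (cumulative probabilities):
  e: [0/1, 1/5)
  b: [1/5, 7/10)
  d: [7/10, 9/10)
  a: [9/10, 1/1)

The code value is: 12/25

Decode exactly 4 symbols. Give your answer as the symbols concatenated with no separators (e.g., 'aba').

Answer: bbde

Derivation:
Step 1: interval [0/1, 1/1), width = 1/1 - 0/1 = 1/1
  'e': [0/1 + 1/1*0/1, 0/1 + 1/1*1/5) = [0/1, 1/5)
  'b': [0/1 + 1/1*1/5, 0/1 + 1/1*7/10) = [1/5, 7/10) <- contains code 12/25
  'd': [0/1 + 1/1*7/10, 0/1 + 1/1*9/10) = [7/10, 9/10)
  'a': [0/1 + 1/1*9/10, 0/1 + 1/1*1/1) = [9/10, 1/1)
  emit 'b', narrow to [1/5, 7/10)
Step 2: interval [1/5, 7/10), width = 7/10 - 1/5 = 1/2
  'e': [1/5 + 1/2*0/1, 1/5 + 1/2*1/5) = [1/5, 3/10)
  'b': [1/5 + 1/2*1/5, 1/5 + 1/2*7/10) = [3/10, 11/20) <- contains code 12/25
  'd': [1/5 + 1/2*7/10, 1/5 + 1/2*9/10) = [11/20, 13/20)
  'a': [1/5 + 1/2*9/10, 1/5 + 1/2*1/1) = [13/20, 7/10)
  emit 'b', narrow to [3/10, 11/20)
Step 3: interval [3/10, 11/20), width = 11/20 - 3/10 = 1/4
  'e': [3/10 + 1/4*0/1, 3/10 + 1/4*1/5) = [3/10, 7/20)
  'b': [3/10 + 1/4*1/5, 3/10 + 1/4*7/10) = [7/20, 19/40)
  'd': [3/10 + 1/4*7/10, 3/10 + 1/4*9/10) = [19/40, 21/40) <- contains code 12/25
  'a': [3/10 + 1/4*9/10, 3/10 + 1/4*1/1) = [21/40, 11/20)
  emit 'd', narrow to [19/40, 21/40)
Step 4: interval [19/40, 21/40), width = 21/40 - 19/40 = 1/20
  'e': [19/40 + 1/20*0/1, 19/40 + 1/20*1/5) = [19/40, 97/200) <- contains code 12/25
  'b': [19/40 + 1/20*1/5, 19/40 + 1/20*7/10) = [97/200, 51/100)
  'd': [19/40 + 1/20*7/10, 19/40 + 1/20*9/10) = [51/100, 13/25)
  'a': [19/40 + 1/20*9/10, 19/40 + 1/20*1/1) = [13/25, 21/40)
  emit 'e', narrow to [19/40, 97/200)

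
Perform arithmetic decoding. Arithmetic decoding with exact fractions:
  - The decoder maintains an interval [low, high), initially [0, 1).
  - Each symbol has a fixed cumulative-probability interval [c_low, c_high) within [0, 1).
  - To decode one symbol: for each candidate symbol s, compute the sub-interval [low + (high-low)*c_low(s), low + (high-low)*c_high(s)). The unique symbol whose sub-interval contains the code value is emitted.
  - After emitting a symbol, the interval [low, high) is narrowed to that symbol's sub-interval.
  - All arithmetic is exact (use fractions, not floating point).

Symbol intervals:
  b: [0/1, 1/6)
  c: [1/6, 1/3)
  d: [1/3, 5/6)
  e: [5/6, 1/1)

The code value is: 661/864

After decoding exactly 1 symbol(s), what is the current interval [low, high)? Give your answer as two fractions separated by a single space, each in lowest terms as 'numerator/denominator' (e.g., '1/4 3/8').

Answer: 1/3 5/6

Derivation:
Step 1: interval [0/1, 1/1), width = 1/1 - 0/1 = 1/1
  'b': [0/1 + 1/1*0/1, 0/1 + 1/1*1/6) = [0/1, 1/6)
  'c': [0/1 + 1/1*1/6, 0/1 + 1/1*1/3) = [1/6, 1/3)
  'd': [0/1 + 1/1*1/3, 0/1 + 1/1*5/6) = [1/3, 5/6) <- contains code 661/864
  'e': [0/1 + 1/1*5/6, 0/1 + 1/1*1/1) = [5/6, 1/1)
  emit 'd', narrow to [1/3, 5/6)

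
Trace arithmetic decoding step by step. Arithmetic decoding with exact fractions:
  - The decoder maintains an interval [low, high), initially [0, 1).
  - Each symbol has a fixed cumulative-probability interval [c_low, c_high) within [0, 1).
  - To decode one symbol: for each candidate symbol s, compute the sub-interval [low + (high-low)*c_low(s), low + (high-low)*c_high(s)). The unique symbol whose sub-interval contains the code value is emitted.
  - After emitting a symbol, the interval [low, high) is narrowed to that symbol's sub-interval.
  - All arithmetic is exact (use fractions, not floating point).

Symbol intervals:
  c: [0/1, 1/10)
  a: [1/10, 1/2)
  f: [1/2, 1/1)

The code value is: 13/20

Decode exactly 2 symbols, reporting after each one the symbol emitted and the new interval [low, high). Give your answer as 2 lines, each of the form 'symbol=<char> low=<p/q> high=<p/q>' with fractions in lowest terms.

Answer: symbol=f low=1/2 high=1/1
symbol=a low=11/20 high=3/4

Derivation:
Step 1: interval [0/1, 1/1), width = 1/1 - 0/1 = 1/1
  'c': [0/1 + 1/1*0/1, 0/1 + 1/1*1/10) = [0/1, 1/10)
  'a': [0/1 + 1/1*1/10, 0/1 + 1/1*1/2) = [1/10, 1/2)
  'f': [0/1 + 1/1*1/2, 0/1 + 1/1*1/1) = [1/2, 1/1) <- contains code 13/20
  emit 'f', narrow to [1/2, 1/1)
Step 2: interval [1/2, 1/1), width = 1/1 - 1/2 = 1/2
  'c': [1/2 + 1/2*0/1, 1/2 + 1/2*1/10) = [1/2, 11/20)
  'a': [1/2 + 1/2*1/10, 1/2 + 1/2*1/2) = [11/20, 3/4) <- contains code 13/20
  'f': [1/2 + 1/2*1/2, 1/2 + 1/2*1/1) = [3/4, 1/1)
  emit 'a', narrow to [11/20, 3/4)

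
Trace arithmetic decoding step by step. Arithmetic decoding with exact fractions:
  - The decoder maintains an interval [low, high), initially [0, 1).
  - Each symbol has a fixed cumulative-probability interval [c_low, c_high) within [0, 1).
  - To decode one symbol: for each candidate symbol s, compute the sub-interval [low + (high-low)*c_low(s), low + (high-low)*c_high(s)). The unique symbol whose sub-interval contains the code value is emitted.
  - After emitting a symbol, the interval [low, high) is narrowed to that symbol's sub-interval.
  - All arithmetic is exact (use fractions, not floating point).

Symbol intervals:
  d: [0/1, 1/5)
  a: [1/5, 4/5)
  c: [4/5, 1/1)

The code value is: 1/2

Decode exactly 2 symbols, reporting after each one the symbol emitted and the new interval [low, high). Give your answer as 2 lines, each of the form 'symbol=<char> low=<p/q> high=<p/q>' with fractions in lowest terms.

Step 1: interval [0/1, 1/1), width = 1/1 - 0/1 = 1/1
  'd': [0/1 + 1/1*0/1, 0/1 + 1/1*1/5) = [0/1, 1/5)
  'a': [0/1 + 1/1*1/5, 0/1 + 1/1*4/5) = [1/5, 4/5) <- contains code 1/2
  'c': [0/1 + 1/1*4/5, 0/1 + 1/1*1/1) = [4/5, 1/1)
  emit 'a', narrow to [1/5, 4/5)
Step 2: interval [1/5, 4/5), width = 4/5 - 1/5 = 3/5
  'd': [1/5 + 3/5*0/1, 1/5 + 3/5*1/5) = [1/5, 8/25)
  'a': [1/5 + 3/5*1/5, 1/5 + 3/5*4/5) = [8/25, 17/25) <- contains code 1/2
  'c': [1/5 + 3/5*4/5, 1/5 + 3/5*1/1) = [17/25, 4/5)
  emit 'a', narrow to [8/25, 17/25)

Answer: symbol=a low=1/5 high=4/5
symbol=a low=8/25 high=17/25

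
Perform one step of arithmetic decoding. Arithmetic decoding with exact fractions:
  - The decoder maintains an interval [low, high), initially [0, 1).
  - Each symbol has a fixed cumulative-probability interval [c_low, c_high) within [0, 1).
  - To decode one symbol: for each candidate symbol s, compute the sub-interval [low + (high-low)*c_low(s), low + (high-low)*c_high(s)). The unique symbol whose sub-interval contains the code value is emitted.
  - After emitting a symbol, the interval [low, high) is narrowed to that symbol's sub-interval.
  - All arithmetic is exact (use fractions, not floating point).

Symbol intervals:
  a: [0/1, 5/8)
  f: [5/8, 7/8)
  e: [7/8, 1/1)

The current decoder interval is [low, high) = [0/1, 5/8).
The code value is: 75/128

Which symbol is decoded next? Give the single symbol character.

Answer: e

Derivation:
Interval width = high − low = 5/8 − 0/1 = 5/8
Scaled code = (code − low) / width = (75/128 − 0/1) / 5/8 = 15/16
  a: [0/1, 5/8) 
  f: [5/8, 7/8) 
  e: [7/8, 1/1) ← scaled code falls here ✓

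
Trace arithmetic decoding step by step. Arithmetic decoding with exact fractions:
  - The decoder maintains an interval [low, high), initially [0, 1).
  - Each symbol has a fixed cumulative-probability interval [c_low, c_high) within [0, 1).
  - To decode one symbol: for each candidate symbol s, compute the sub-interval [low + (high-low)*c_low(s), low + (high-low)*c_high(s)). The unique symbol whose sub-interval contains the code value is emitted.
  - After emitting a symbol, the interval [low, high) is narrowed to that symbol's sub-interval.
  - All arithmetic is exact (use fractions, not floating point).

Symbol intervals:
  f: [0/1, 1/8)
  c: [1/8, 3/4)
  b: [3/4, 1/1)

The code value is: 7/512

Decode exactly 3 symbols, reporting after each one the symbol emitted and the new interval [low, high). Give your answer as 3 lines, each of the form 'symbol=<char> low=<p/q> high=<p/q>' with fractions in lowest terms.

Answer: symbol=f low=0/1 high=1/8
symbol=f low=0/1 high=1/64
symbol=b low=3/256 high=1/64

Derivation:
Step 1: interval [0/1, 1/1), width = 1/1 - 0/1 = 1/1
  'f': [0/1 + 1/1*0/1, 0/1 + 1/1*1/8) = [0/1, 1/8) <- contains code 7/512
  'c': [0/1 + 1/1*1/8, 0/1 + 1/1*3/4) = [1/8, 3/4)
  'b': [0/1 + 1/1*3/4, 0/1 + 1/1*1/1) = [3/4, 1/1)
  emit 'f', narrow to [0/1, 1/8)
Step 2: interval [0/1, 1/8), width = 1/8 - 0/1 = 1/8
  'f': [0/1 + 1/8*0/1, 0/1 + 1/8*1/8) = [0/1, 1/64) <- contains code 7/512
  'c': [0/1 + 1/8*1/8, 0/1 + 1/8*3/4) = [1/64, 3/32)
  'b': [0/1 + 1/8*3/4, 0/1 + 1/8*1/1) = [3/32, 1/8)
  emit 'f', narrow to [0/1, 1/64)
Step 3: interval [0/1, 1/64), width = 1/64 - 0/1 = 1/64
  'f': [0/1 + 1/64*0/1, 0/1 + 1/64*1/8) = [0/1, 1/512)
  'c': [0/1 + 1/64*1/8, 0/1 + 1/64*3/4) = [1/512, 3/256)
  'b': [0/1 + 1/64*3/4, 0/1 + 1/64*1/1) = [3/256, 1/64) <- contains code 7/512
  emit 'b', narrow to [3/256, 1/64)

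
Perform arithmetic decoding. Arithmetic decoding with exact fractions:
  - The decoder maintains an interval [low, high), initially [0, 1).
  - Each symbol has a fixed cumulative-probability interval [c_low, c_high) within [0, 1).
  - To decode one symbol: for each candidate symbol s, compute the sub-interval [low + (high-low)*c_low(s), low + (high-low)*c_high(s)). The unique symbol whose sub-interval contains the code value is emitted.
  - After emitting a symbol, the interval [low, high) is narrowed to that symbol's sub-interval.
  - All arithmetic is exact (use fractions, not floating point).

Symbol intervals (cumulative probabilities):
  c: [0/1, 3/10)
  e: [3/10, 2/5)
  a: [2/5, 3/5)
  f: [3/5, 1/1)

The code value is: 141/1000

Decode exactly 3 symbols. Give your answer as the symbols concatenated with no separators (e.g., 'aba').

Answer: cae

Derivation:
Step 1: interval [0/1, 1/1), width = 1/1 - 0/1 = 1/1
  'c': [0/1 + 1/1*0/1, 0/1 + 1/1*3/10) = [0/1, 3/10) <- contains code 141/1000
  'e': [0/1 + 1/1*3/10, 0/1 + 1/1*2/5) = [3/10, 2/5)
  'a': [0/1 + 1/1*2/5, 0/1 + 1/1*3/5) = [2/5, 3/5)
  'f': [0/1 + 1/1*3/5, 0/1 + 1/1*1/1) = [3/5, 1/1)
  emit 'c', narrow to [0/1, 3/10)
Step 2: interval [0/1, 3/10), width = 3/10 - 0/1 = 3/10
  'c': [0/1 + 3/10*0/1, 0/1 + 3/10*3/10) = [0/1, 9/100)
  'e': [0/1 + 3/10*3/10, 0/1 + 3/10*2/5) = [9/100, 3/25)
  'a': [0/1 + 3/10*2/5, 0/1 + 3/10*3/5) = [3/25, 9/50) <- contains code 141/1000
  'f': [0/1 + 3/10*3/5, 0/1 + 3/10*1/1) = [9/50, 3/10)
  emit 'a', narrow to [3/25, 9/50)
Step 3: interval [3/25, 9/50), width = 9/50 - 3/25 = 3/50
  'c': [3/25 + 3/50*0/1, 3/25 + 3/50*3/10) = [3/25, 69/500)
  'e': [3/25 + 3/50*3/10, 3/25 + 3/50*2/5) = [69/500, 18/125) <- contains code 141/1000
  'a': [3/25 + 3/50*2/5, 3/25 + 3/50*3/5) = [18/125, 39/250)
  'f': [3/25 + 3/50*3/5, 3/25 + 3/50*1/1) = [39/250, 9/50)
  emit 'e', narrow to [69/500, 18/125)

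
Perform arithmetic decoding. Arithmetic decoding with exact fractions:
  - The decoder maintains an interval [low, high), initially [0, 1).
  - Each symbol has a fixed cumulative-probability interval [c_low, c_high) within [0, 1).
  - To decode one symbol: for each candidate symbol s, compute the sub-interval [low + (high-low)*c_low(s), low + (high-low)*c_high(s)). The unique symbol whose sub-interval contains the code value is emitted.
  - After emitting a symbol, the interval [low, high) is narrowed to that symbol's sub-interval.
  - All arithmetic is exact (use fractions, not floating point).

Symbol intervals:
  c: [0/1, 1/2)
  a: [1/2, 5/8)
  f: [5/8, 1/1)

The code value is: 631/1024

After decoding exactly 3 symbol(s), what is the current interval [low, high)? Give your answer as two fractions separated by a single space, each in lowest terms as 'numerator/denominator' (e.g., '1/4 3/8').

Step 1: interval [0/1, 1/1), width = 1/1 - 0/1 = 1/1
  'c': [0/1 + 1/1*0/1, 0/1 + 1/1*1/2) = [0/1, 1/2)
  'a': [0/1 + 1/1*1/2, 0/1 + 1/1*5/8) = [1/2, 5/8) <- contains code 631/1024
  'f': [0/1 + 1/1*5/8, 0/1 + 1/1*1/1) = [5/8, 1/1)
  emit 'a', narrow to [1/2, 5/8)
Step 2: interval [1/2, 5/8), width = 5/8 - 1/2 = 1/8
  'c': [1/2 + 1/8*0/1, 1/2 + 1/8*1/2) = [1/2, 9/16)
  'a': [1/2 + 1/8*1/2, 1/2 + 1/8*5/8) = [9/16, 37/64)
  'f': [1/2 + 1/8*5/8, 1/2 + 1/8*1/1) = [37/64, 5/8) <- contains code 631/1024
  emit 'f', narrow to [37/64, 5/8)
Step 3: interval [37/64, 5/8), width = 5/8 - 37/64 = 3/64
  'c': [37/64 + 3/64*0/1, 37/64 + 3/64*1/2) = [37/64, 77/128)
  'a': [37/64 + 3/64*1/2, 37/64 + 3/64*5/8) = [77/128, 311/512)
  'f': [37/64 + 3/64*5/8, 37/64 + 3/64*1/1) = [311/512, 5/8) <- contains code 631/1024
  emit 'f', narrow to [311/512, 5/8)

Answer: 311/512 5/8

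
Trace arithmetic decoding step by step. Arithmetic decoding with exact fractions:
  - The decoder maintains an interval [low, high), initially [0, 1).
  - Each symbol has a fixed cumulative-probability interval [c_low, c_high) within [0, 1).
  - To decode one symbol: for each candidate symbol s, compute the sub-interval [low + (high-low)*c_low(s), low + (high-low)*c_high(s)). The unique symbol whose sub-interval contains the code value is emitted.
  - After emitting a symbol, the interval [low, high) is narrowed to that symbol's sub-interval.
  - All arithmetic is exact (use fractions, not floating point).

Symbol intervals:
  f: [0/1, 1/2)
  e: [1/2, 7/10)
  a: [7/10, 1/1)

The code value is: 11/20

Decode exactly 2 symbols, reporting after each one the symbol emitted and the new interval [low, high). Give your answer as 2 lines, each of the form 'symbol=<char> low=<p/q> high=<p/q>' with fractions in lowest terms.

Answer: symbol=e low=1/2 high=7/10
symbol=f low=1/2 high=3/5

Derivation:
Step 1: interval [0/1, 1/1), width = 1/1 - 0/1 = 1/1
  'f': [0/1 + 1/1*0/1, 0/1 + 1/1*1/2) = [0/1, 1/2)
  'e': [0/1 + 1/1*1/2, 0/1 + 1/1*7/10) = [1/2, 7/10) <- contains code 11/20
  'a': [0/1 + 1/1*7/10, 0/1 + 1/1*1/1) = [7/10, 1/1)
  emit 'e', narrow to [1/2, 7/10)
Step 2: interval [1/2, 7/10), width = 7/10 - 1/2 = 1/5
  'f': [1/2 + 1/5*0/1, 1/2 + 1/5*1/2) = [1/2, 3/5) <- contains code 11/20
  'e': [1/2 + 1/5*1/2, 1/2 + 1/5*7/10) = [3/5, 16/25)
  'a': [1/2 + 1/5*7/10, 1/2 + 1/5*1/1) = [16/25, 7/10)
  emit 'f', narrow to [1/2, 3/5)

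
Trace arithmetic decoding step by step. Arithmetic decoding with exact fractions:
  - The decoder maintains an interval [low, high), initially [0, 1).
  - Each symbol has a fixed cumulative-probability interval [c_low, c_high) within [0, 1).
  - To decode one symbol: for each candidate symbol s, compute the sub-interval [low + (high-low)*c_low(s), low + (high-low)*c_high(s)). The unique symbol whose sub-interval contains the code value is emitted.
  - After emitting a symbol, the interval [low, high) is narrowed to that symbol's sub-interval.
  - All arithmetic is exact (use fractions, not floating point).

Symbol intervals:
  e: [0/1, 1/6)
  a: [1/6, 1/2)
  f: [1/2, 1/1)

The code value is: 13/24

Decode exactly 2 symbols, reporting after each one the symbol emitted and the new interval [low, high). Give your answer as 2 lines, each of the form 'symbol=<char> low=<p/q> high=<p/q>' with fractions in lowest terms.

Step 1: interval [0/1, 1/1), width = 1/1 - 0/1 = 1/1
  'e': [0/1 + 1/1*0/1, 0/1 + 1/1*1/6) = [0/1, 1/6)
  'a': [0/1 + 1/1*1/6, 0/1 + 1/1*1/2) = [1/6, 1/2)
  'f': [0/1 + 1/1*1/2, 0/1 + 1/1*1/1) = [1/2, 1/1) <- contains code 13/24
  emit 'f', narrow to [1/2, 1/1)
Step 2: interval [1/2, 1/1), width = 1/1 - 1/2 = 1/2
  'e': [1/2 + 1/2*0/1, 1/2 + 1/2*1/6) = [1/2, 7/12) <- contains code 13/24
  'a': [1/2 + 1/2*1/6, 1/2 + 1/2*1/2) = [7/12, 3/4)
  'f': [1/2 + 1/2*1/2, 1/2 + 1/2*1/1) = [3/4, 1/1)
  emit 'e', narrow to [1/2, 7/12)

Answer: symbol=f low=1/2 high=1/1
symbol=e low=1/2 high=7/12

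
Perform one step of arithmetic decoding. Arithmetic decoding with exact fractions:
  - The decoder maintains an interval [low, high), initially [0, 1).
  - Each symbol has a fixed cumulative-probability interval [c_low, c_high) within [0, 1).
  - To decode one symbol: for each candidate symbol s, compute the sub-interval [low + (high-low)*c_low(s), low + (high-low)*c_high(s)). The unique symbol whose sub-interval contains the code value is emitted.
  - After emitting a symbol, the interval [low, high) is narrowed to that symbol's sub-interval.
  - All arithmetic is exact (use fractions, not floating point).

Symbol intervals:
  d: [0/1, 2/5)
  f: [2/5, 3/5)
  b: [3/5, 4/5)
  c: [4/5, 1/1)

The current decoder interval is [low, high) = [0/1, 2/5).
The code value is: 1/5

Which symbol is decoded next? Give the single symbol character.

Answer: f

Derivation:
Interval width = high − low = 2/5 − 0/1 = 2/5
Scaled code = (code − low) / width = (1/5 − 0/1) / 2/5 = 1/2
  d: [0/1, 2/5) 
  f: [2/5, 3/5) ← scaled code falls here ✓
  b: [3/5, 4/5) 
  c: [4/5, 1/1) 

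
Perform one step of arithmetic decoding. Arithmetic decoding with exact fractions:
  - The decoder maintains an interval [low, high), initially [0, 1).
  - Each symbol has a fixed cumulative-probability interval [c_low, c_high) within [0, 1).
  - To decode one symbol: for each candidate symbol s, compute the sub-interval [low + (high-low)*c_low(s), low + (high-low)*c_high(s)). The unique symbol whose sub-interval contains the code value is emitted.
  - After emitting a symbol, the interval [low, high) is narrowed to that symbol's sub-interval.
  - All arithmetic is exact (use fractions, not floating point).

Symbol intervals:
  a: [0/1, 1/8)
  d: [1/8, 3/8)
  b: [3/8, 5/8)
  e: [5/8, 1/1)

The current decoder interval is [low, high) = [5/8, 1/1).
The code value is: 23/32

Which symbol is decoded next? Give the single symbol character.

Interval width = high − low = 1/1 − 5/8 = 3/8
Scaled code = (code − low) / width = (23/32 − 5/8) / 3/8 = 1/4
  a: [0/1, 1/8) 
  d: [1/8, 3/8) ← scaled code falls here ✓
  b: [3/8, 5/8) 
  e: [5/8, 1/1) 

Answer: d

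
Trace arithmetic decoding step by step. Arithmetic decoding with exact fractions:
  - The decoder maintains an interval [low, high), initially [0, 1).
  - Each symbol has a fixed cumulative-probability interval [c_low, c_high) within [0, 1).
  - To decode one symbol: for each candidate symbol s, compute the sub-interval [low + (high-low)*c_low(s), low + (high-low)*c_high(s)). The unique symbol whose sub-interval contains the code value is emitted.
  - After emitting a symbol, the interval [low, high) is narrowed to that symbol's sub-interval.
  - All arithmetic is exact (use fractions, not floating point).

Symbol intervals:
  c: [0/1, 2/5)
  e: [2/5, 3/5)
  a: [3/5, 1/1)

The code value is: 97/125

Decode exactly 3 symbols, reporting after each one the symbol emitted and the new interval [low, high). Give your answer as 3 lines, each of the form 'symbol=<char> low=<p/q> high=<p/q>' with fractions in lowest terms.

Step 1: interval [0/1, 1/1), width = 1/1 - 0/1 = 1/1
  'c': [0/1 + 1/1*0/1, 0/1 + 1/1*2/5) = [0/1, 2/5)
  'e': [0/1 + 1/1*2/5, 0/1 + 1/1*3/5) = [2/5, 3/5)
  'a': [0/1 + 1/1*3/5, 0/1 + 1/1*1/1) = [3/5, 1/1) <- contains code 97/125
  emit 'a', narrow to [3/5, 1/1)
Step 2: interval [3/5, 1/1), width = 1/1 - 3/5 = 2/5
  'c': [3/5 + 2/5*0/1, 3/5 + 2/5*2/5) = [3/5, 19/25)
  'e': [3/5 + 2/5*2/5, 3/5 + 2/5*3/5) = [19/25, 21/25) <- contains code 97/125
  'a': [3/5 + 2/5*3/5, 3/5 + 2/5*1/1) = [21/25, 1/1)
  emit 'e', narrow to [19/25, 21/25)
Step 3: interval [19/25, 21/25), width = 21/25 - 19/25 = 2/25
  'c': [19/25 + 2/25*0/1, 19/25 + 2/25*2/5) = [19/25, 99/125) <- contains code 97/125
  'e': [19/25 + 2/25*2/5, 19/25 + 2/25*3/5) = [99/125, 101/125)
  'a': [19/25 + 2/25*3/5, 19/25 + 2/25*1/1) = [101/125, 21/25)
  emit 'c', narrow to [19/25, 99/125)

Answer: symbol=a low=3/5 high=1/1
symbol=e low=19/25 high=21/25
symbol=c low=19/25 high=99/125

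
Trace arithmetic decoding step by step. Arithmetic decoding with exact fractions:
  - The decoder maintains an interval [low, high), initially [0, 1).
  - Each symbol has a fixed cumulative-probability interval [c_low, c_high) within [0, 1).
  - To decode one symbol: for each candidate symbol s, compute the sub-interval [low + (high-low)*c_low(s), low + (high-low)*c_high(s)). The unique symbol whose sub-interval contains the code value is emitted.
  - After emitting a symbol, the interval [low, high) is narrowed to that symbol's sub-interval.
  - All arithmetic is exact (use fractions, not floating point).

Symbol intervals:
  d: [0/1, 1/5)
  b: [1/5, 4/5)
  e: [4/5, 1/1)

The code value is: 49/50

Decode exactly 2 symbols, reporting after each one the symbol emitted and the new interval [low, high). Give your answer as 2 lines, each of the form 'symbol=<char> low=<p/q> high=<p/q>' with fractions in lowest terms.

Answer: symbol=e low=4/5 high=1/1
symbol=e low=24/25 high=1/1

Derivation:
Step 1: interval [0/1, 1/1), width = 1/1 - 0/1 = 1/1
  'd': [0/1 + 1/1*0/1, 0/1 + 1/1*1/5) = [0/1, 1/5)
  'b': [0/1 + 1/1*1/5, 0/1 + 1/1*4/5) = [1/5, 4/5)
  'e': [0/1 + 1/1*4/5, 0/1 + 1/1*1/1) = [4/5, 1/1) <- contains code 49/50
  emit 'e', narrow to [4/5, 1/1)
Step 2: interval [4/5, 1/1), width = 1/1 - 4/5 = 1/5
  'd': [4/5 + 1/5*0/1, 4/5 + 1/5*1/5) = [4/5, 21/25)
  'b': [4/5 + 1/5*1/5, 4/5 + 1/5*4/5) = [21/25, 24/25)
  'e': [4/5 + 1/5*4/5, 4/5 + 1/5*1/1) = [24/25, 1/1) <- contains code 49/50
  emit 'e', narrow to [24/25, 1/1)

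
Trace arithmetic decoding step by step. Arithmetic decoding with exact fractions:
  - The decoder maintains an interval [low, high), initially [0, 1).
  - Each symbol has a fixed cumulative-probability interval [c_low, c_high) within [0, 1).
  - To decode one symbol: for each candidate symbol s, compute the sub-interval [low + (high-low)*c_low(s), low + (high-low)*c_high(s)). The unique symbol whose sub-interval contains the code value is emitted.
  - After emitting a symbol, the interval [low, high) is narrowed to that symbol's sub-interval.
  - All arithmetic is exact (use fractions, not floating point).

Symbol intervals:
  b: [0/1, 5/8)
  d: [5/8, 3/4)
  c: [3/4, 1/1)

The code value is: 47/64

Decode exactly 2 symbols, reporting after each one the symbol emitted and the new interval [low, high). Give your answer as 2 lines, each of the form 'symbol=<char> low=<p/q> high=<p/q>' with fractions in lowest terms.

Step 1: interval [0/1, 1/1), width = 1/1 - 0/1 = 1/1
  'b': [0/1 + 1/1*0/1, 0/1 + 1/1*5/8) = [0/1, 5/8)
  'd': [0/1 + 1/1*5/8, 0/1 + 1/1*3/4) = [5/8, 3/4) <- contains code 47/64
  'c': [0/1 + 1/1*3/4, 0/1 + 1/1*1/1) = [3/4, 1/1)
  emit 'd', narrow to [5/8, 3/4)
Step 2: interval [5/8, 3/4), width = 3/4 - 5/8 = 1/8
  'b': [5/8 + 1/8*0/1, 5/8 + 1/8*5/8) = [5/8, 45/64)
  'd': [5/8 + 1/8*5/8, 5/8 + 1/8*3/4) = [45/64, 23/32)
  'c': [5/8 + 1/8*3/4, 5/8 + 1/8*1/1) = [23/32, 3/4) <- contains code 47/64
  emit 'c', narrow to [23/32, 3/4)

Answer: symbol=d low=5/8 high=3/4
symbol=c low=23/32 high=3/4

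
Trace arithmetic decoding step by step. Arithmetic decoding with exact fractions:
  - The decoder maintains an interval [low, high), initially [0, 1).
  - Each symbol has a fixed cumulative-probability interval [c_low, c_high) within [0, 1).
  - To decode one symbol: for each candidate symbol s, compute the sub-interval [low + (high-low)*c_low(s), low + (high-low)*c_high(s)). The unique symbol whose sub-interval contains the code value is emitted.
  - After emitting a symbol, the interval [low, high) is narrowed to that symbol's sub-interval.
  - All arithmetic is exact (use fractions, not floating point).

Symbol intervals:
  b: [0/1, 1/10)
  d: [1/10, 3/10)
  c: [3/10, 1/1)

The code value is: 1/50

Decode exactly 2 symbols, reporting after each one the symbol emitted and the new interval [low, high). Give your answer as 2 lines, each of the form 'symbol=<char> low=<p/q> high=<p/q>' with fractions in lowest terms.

Answer: symbol=b low=0/1 high=1/10
symbol=d low=1/100 high=3/100

Derivation:
Step 1: interval [0/1, 1/1), width = 1/1 - 0/1 = 1/1
  'b': [0/1 + 1/1*0/1, 0/1 + 1/1*1/10) = [0/1, 1/10) <- contains code 1/50
  'd': [0/1 + 1/1*1/10, 0/1 + 1/1*3/10) = [1/10, 3/10)
  'c': [0/1 + 1/1*3/10, 0/1 + 1/1*1/1) = [3/10, 1/1)
  emit 'b', narrow to [0/1, 1/10)
Step 2: interval [0/1, 1/10), width = 1/10 - 0/1 = 1/10
  'b': [0/1 + 1/10*0/1, 0/1 + 1/10*1/10) = [0/1, 1/100)
  'd': [0/1 + 1/10*1/10, 0/1 + 1/10*3/10) = [1/100, 3/100) <- contains code 1/50
  'c': [0/1 + 1/10*3/10, 0/1 + 1/10*1/1) = [3/100, 1/10)
  emit 'd', narrow to [1/100, 3/100)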